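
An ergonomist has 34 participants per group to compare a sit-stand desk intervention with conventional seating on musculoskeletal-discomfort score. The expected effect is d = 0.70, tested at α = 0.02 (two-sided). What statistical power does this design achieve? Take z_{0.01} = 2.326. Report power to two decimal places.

power ≈ 0.71

For two equal groups, power = Φ(d·√(n/2) − z_{α/2}).
d·√(n/2) = 0.70 × √(34/2) = 0.70 × 4.123 = 2.886.
z_β = 2.886 − 2.326 = 0.560.
Power = Φ(0.560) = 0.712.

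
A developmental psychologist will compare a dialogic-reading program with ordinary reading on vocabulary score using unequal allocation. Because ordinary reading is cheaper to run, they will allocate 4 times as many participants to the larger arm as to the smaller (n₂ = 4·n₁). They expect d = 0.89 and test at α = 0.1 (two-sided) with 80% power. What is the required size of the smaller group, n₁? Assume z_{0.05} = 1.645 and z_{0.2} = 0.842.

With allocation ratio k = n₂/n₁ = 4, Var(x̄₁−x̄₂) = σ²(1/n₁ + 1/(k·n₁)) = σ²·(k+1)/(k·n₁).
So n₁ = (1 + 1/k)·((z_{α/2} + z_β)/d)² = 1.250 × (2.487/0.89)².
n₁ = 1.250 × 7.81 = 9.8.
Round up: n₁ = 10, giving n₂ = 4 × 10 = 40.

n₁ = 10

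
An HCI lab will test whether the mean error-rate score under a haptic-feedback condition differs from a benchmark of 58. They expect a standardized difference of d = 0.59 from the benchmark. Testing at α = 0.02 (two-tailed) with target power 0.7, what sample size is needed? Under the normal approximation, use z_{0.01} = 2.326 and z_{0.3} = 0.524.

For a one-sample test: n = ((z_{α/2} + z_β) / d)².
z_{α/2} + z_β = 2.326 + 0.524 = 2.850.
n = (2.850 / 0.59)² = 4.831² = 23.33.
Round up.

n = 24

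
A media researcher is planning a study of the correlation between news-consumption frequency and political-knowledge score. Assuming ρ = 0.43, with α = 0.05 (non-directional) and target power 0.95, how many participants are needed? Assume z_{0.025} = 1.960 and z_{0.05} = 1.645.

n = 65

Fisher's z: C = ½·ln((1+r)/(1−r)) = ½·ln(2.5088) = 0.4599.
n = ((z_{α/2} + z_β)/C)² + 3.
(1.960 + 1.645) / 0.4599 = 3.605 / 0.4599 = 7.839.
n = 7.839² + 3 = 61.44 + 3 = 64.4.
Round up.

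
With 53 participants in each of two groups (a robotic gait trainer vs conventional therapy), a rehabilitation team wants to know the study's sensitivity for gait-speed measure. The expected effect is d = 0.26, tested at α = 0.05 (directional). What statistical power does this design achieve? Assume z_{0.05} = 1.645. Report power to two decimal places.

For two equal groups, power = Φ(d·√(n/2) − z_{α}).
d·√(n/2) = 0.26 × √(53/2) = 0.26 × 5.148 = 1.338.
z_β = 1.338 − 1.645 = -0.307.
Power = Φ(-0.307) = 0.380.

power ≈ 0.38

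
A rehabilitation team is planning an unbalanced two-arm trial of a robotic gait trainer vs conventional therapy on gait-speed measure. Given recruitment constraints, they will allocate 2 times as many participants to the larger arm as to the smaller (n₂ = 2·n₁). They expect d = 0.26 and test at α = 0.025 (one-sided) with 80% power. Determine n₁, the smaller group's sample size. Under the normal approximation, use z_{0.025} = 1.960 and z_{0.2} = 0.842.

With allocation ratio k = n₂/n₁ = 2, Var(x̄₁−x̄₂) = σ²(1/n₁ + 1/(k·n₁)) = σ²·(k+1)/(k·n₁).
So n₁ = (1 + 1/k)·((z_{α} + z_β)/d)² = 1.500 × (2.802/0.26)².
n₁ = 1.500 × 116.14 = 174.2.
Round up: n₁ = 175, giving n₂ = 2 × 175 = 350.

n₁ = 175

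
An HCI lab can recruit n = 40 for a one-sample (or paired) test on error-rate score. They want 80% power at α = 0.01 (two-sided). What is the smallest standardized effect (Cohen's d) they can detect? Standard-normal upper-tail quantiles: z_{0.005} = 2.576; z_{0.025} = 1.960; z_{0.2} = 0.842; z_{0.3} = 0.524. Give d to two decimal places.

d_min ≈ 0.54

For a single sample (or paired design) of n = 40: d_min = (z_{α/2} + z_β)/√n.
z-sum = 2.576 + 0.842 = 3.418.
d_min = 3.418 / √40 = 3.418 / 6.325 = 0.540.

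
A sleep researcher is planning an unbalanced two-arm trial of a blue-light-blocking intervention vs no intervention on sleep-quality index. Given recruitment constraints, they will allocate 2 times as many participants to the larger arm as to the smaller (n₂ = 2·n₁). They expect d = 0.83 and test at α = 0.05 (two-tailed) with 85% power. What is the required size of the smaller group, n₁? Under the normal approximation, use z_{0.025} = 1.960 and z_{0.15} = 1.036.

n₁ = 20

With allocation ratio k = n₂/n₁ = 2, Var(x̄₁−x̄₂) = σ²(1/n₁ + 1/(k·n₁)) = σ²·(k+1)/(k·n₁).
So n₁ = (1 + 1/k)·((z_{α/2} + z_β)/d)² = 1.500 × (2.996/0.83)².
n₁ = 1.500 × 13.03 = 19.5.
Round up: n₁ = 20, giving n₂ = 2 × 20 = 40.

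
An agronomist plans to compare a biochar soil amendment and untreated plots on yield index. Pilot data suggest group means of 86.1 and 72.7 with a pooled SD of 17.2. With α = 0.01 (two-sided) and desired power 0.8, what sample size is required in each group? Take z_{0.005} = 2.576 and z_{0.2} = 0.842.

n = 39 per group

Cohen's d = |M₁ − M₂| / SD_pooled = |86.1 − 72.7| / 17.2 = 13.4 / 17.2 = 0.779.
For two independent groups with equal n: n = 2·((z_{α/2} + z_β) / d)².
z_{α/2} + z_β = 2.576 + 0.842 = 3.418.
n = 2 × (3.418 / 0.779)² = 2 × 4.388² = 2 × 19.25 = 38.5.
Round up to the next whole participant.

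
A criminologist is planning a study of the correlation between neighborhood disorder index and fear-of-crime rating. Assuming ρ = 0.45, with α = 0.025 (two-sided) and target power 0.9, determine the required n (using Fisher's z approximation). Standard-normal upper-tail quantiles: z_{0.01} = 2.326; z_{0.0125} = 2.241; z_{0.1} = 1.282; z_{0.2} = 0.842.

Fisher's z: C = ½·ln((1+r)/(1−r)) = ½·ln(2.6364) = 0.4847.
n = ((z_{α/2} + z_β)/C)² + 3.
(2.241 + 1.282) / 0.4847 = 3.523 / 0.4847 = 7.268.
n = 7.268² + 3 = 52.83 + 3 = 55.8.
Round up.

n = 56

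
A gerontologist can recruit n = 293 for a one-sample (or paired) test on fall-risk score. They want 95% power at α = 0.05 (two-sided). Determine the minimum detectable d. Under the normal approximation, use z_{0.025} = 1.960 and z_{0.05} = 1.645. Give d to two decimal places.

d_min ≈ 0.21

For a single sample (or paired design) of n = 293: d_min = (z_{α/2} + z_β)/√n.
z-sum = 1.960 + 1.645 = 3.605.
d_min = 3.605 / √293 = 3.605 / 17.117 = 0.211.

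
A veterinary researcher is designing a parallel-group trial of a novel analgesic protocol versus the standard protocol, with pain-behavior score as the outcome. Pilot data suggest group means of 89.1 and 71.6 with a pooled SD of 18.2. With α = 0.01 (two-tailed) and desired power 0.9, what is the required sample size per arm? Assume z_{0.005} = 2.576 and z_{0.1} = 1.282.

n = 33 per group

Cohen's d = |M₁ − M₂| / SD_pooled = |89.1 − 71.6| / 18.2 = 17.5 / 18.2 = 0.962.
For two independent groups with equal n: n = 2·((z_{α/2} + z_β) / d)².
z_{α/2} + z_β = 2.576 + 1.282 = 3.858.
n = 2 × (3.858 / 0.962)² = 2 × 4.010² = 2 × 16.08 = 32.2.
Round up to the next whole participant.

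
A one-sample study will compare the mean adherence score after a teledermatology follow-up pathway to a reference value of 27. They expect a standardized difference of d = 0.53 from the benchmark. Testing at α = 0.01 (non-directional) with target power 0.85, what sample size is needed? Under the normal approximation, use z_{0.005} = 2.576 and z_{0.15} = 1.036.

n = 47

For a one-sample test: n = ((z_{α/2} + z_β) / d)².
z_{α/2} + z_β = 2.576 + 1.036 = 3.612.
n = (3.612 / 0.53)² = 6.815² = 46.45.
Round up.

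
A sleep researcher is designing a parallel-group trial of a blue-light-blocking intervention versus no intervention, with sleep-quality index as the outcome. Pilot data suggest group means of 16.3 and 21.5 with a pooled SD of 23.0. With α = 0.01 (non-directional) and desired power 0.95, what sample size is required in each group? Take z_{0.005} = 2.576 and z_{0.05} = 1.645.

n = 698 per group

Cohen's d = |M₁ − M₂| / SD_pooled = |16.3 − 21.5| / 23.0 = 5.2 / 23.0 = 0.226.
For two independent groups with equal n: n = 2·((z_{α/2} + z_β) / d)².
z_{α/2} + z_β = 2.576 + 1.645 = 4.221.
n = 2 × (4.221 / 0.226)² = 2 × 18.677² = 2 × 348.83 = 697.7.
Round up to the next whole participant.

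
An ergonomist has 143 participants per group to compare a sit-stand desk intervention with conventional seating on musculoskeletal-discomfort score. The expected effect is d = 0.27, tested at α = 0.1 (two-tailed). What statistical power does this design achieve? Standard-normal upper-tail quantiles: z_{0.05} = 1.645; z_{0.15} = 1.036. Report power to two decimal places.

power ≈ 0.74

For two equal groups, power = Φ(d·√(n/2) − z_{α/2}).
d·√(n/2) = 0.27 × √(143/2) = 0.27 × 8.456 = 2.283.
z_β = 2.283 − 1.645 = 0.638.
Power = Φ(0.638) = 0.738.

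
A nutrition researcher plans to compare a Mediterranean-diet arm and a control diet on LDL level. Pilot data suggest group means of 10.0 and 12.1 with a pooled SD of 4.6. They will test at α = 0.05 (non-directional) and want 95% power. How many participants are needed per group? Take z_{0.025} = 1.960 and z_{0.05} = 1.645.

Cohen's d = |M₁ − M₂| / SD_pooled = |10.0 − 12.1| / 4.6 = 2.1 / 4.6 = 0.457.
For two independent groups with equal n: n = 2·((z_{α/2} + z_β) / d)².
z_{α/2} + z_β = 1.960 + 1.645 = 3.605.
n = 2 × (3.605 / 0.457)² = 2 × 7.888² = 2 × 62.23 = 124.5.
Round up to the next whole participant.

n = 125 per group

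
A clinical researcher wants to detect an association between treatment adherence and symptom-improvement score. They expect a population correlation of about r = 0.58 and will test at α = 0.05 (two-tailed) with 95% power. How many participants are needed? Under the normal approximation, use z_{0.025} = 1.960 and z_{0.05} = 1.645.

Fisher's z: C = ½·ln((1+r)/(1−r)) = ½·ln(3.7619) = 0.6625.
n = ((z_{α/2} + z_β)/C)² + 3.
(1.960 + 1.645) / 0.6625 = 3.605 / 0.6625 = 5.442.
n = 5.442² + 3 = 29.61 + 3 = 32.6.
Round up.

n = 33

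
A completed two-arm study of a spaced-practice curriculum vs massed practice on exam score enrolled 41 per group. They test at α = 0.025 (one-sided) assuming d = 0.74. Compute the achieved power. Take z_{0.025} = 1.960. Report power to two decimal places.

power ≈ 0.92

For two equal groups, power = Φ(d·√(n/2) − z_{α}).
d·√(n/2) = 0.74 × √(41/2) = 0.74 × 4.528 = 3.350.
z_β = 3.350 − 1.960 = 1.390.
Power = Φ(1.390) = 0.918.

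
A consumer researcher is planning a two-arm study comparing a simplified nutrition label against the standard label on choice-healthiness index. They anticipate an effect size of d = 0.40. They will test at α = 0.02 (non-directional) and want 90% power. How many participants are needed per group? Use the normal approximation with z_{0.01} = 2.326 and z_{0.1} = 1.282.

For two independent groups with equal n: n = 2·((z_{α/2} + z_β) / d)².
z_{α/2} + z_β = 2.326 + 1.282 = 3.608.
n = 2 × (3.608 / 0.40)² = 2 × 9.020² = 2 × 81.36 = 162.7.
Round up to the next whole participant.

n = 163 per group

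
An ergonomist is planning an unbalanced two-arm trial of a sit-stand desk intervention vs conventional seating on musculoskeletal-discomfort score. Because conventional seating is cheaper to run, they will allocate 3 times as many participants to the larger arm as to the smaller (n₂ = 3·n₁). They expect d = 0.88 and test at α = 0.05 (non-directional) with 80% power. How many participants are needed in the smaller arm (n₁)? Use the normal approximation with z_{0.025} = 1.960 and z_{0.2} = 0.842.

n₁ = 14

With allocation ratio k = n₂/n₁ = 3, Var(x̄₁−x̄₂) = σ²(1/n₁ + 1/(k·n₁)) = σ²·(k+1)/(k·n₁).
So n₁ = (1 + 1/k)·((z_{α/2} + z_β)/d)² = 1.333 × (2.802/0.88)².
n₁ = 1.333 × 10.14 = 13.5.
Round up: n₁ = 14, giving n₂ = 3 × 14 = 42.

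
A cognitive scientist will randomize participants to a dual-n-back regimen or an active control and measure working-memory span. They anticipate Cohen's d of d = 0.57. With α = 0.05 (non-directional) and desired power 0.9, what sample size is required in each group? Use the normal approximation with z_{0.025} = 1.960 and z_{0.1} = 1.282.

n = 65 per group

For two independent groups with equal n: n = 2·((z_{α/2} + z_β) / d)².
z_{α/2} + z_β = 1.960 + 1.282 = 3.242.
n = 2 × (3.242 / 0.57)² = 2 × 5.688² = 2 × 32.35 = 64.7.
Round up to the next whole participant.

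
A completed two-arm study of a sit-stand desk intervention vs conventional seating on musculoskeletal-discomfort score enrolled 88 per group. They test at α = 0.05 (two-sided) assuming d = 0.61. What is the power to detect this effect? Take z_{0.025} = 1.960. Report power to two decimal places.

power ≈ 0.98

For two equal groups, power = Φ(d·√(n/2) − z_{α/2}).
d·√(n/2) = 0.61 × √(88/2) = 0.61 × 6.633 = 4.046.
z_β = 4.046 − 1.960 = 2.086.
Power = Φ(2.086) = 0.982.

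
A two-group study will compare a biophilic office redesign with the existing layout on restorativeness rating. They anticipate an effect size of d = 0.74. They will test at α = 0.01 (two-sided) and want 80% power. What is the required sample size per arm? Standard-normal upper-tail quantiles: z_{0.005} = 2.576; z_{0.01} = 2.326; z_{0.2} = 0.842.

n = 43 per group

For two independent groups with equal n: n = 2·((z_{α/2} + z_β) / d)².
z_{α/2} + z_β = 2.576 + 0.842 = 3.418.
n = 2 × (3.418 / 0.74)² = 2 × 4.619² = 2 × 21.33 = 42.7.
Round up to the next whole participant.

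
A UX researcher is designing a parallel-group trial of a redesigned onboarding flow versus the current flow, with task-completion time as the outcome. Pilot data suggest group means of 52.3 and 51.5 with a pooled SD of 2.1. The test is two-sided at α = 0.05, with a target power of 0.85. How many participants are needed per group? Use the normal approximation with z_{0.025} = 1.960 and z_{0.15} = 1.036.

n = 124 per group

Cohen's d = |M₁ − M₂| / SD_pooled = |52.3 − 51.5| / 2.1 = 0.8 / 2.1 = 0.381.
For two independent groups with equal n: n = 2·((z_{α/2} + z_β) / d)².
z_{α/2} + z_β = 1.960 + 1.036 = 2.996.
n = 2 × (2.996 / 0.381)² = 2 × 7.864² = 2 × 61.83 = 123.7.
Round up to the next whole participant.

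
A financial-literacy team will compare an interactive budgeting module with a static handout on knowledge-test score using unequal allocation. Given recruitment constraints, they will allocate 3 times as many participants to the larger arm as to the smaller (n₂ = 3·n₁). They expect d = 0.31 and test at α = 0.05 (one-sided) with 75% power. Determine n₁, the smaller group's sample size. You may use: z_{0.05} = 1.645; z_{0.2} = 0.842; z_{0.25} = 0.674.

With allocation ratio k = n₂/n₁ = 3, Var(x̄₁−x̄₂) = σ²(1/n₁ + 1/(k·n₁)) = σ²·(k+1)/(k·n₁).
So n₁ = (1 + 1/k)·((z_{α} + z_β)/d)² = 1.333 × (2.319/0.31)².
n₁ = 1.333 × 55.96 = 74.6.
Round up: n₁ = 75, giving n₂ = 3 × 75 = 225.

n₁ = 75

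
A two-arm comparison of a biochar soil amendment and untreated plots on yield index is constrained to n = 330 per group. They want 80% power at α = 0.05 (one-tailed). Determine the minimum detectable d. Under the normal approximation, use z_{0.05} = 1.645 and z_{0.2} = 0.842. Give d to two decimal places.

d_min ≈ 0.19

For two independent groups of n = 330 each: d_min = (z_{α} + z_β)·√(2/n).
z-sum = 1.645 + 0.842 = 2.487.
d_min = 2.487 × √(2/330) = 2.487 × 0.0778 = 0.194.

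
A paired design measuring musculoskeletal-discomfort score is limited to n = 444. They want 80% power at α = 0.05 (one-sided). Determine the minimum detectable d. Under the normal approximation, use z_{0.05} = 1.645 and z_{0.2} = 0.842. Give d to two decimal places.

For a single sample (or paired design) of n = 444: d_min = (z_{α} + z_β)/√n.
z-sum = 1.645 + 0.842 = 2.487.
d_min = 2.487 / √444 = 2.487 / 21.071 = 0.118.

d_min ≈ 0.12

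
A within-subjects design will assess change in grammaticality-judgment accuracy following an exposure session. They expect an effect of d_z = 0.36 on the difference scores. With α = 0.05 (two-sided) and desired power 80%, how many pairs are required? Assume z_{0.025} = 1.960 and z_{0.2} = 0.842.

For a paired (one-sample on differences) test: n = ((z_{α/2} + z_β) / d)².
z_{α/2} + z_β = 1.960 + 0.842 = 2.802.
n = (2.802 / 0.36)² = 7.783² = 60.58.
Round up.

n = 61 pairs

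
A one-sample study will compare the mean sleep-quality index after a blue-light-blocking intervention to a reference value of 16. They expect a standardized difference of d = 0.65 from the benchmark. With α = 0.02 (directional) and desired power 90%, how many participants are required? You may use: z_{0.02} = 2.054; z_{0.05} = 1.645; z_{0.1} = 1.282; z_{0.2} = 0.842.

For a one-sample test: n = ((z_{α} + z_β) / d)².
z_{α} + z_β = 2.054 + 1.282 = 3.336.
n = (3.336 / 0.65)² = 5.132² = 26.34.
Round up.

n = 27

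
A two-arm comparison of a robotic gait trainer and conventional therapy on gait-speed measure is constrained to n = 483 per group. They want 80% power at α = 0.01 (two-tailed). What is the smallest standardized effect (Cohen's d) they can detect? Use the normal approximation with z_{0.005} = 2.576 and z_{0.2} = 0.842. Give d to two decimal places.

For two independent groups of n = 483 each: d_min = (z_{α/2} + z_β)·√(2/n).
z-sum = 2.576 + 0.842 = 3.418.
d_min = 3.418 × √(2/483) = 3.418 × 0.0643 = 0.220.

d_min ≈ 0.22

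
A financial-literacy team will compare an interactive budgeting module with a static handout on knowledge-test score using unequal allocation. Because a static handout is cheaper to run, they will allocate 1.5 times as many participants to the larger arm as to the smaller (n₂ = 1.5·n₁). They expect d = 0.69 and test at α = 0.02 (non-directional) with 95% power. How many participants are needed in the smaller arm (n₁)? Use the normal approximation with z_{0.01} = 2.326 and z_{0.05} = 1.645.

n₁ = 56

With allocation ratio k = n₂/n₁ = 1.5, Var(x̄₁−x̄₂) = σ²(1/n₁ + 1/(k·n₁)) = σ²·(k+1)/(k·n₁).
So n₁ = (1 + 1/k)·((z_{α/2} + z_β)/d)² = 1.667 × (3.971/0.69)².
n₁ = 1.667 × 33.12 = 55.2.
Round up: n₁ = 56, giving n₂ = 1.5 × 56 = 84.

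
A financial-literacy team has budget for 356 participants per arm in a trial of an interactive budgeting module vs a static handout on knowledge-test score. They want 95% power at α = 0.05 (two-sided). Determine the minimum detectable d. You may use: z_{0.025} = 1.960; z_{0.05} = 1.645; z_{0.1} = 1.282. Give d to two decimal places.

For two independent groups of n = 356 each: d_min = (z_{α/2} + z_β)·√(2/n).
z-sum = 1.960 + 1.645 = 3.605.
d_min = 3.605 × √(2/356) = 3.605 × 0.0750 = 0.270.

d_min ≈ 0.27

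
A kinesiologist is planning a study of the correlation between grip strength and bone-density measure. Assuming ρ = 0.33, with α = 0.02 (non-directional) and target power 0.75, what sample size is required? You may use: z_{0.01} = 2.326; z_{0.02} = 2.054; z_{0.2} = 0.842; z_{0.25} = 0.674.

Fisher's z: C = ½·ln((1+r)/(1−r)) = ½·ln(1.9851) = 0.3428.
n = ((z_{α/2} + z_β)/C)² + 3.
(2.326 + 0.674) / 0.3428 = 3.000 / 0.3428 = 8.751.
n = 8.751² + 3 = 76.59 + 3 = 79.6.
Round up.

n = 80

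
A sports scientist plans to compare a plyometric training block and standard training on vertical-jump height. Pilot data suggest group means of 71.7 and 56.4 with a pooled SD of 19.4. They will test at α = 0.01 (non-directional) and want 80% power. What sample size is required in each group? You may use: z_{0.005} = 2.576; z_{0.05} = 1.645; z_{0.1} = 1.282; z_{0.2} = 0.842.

n = 38 per group

Cohen's d = |M₁ − M₂| / SD_pooled = |71.7 − 56.4| / 19.4 = 15.3 / 19.4 = 0.789.
For two independent groups with equal n: n = 2·((z_{α/2} + z_β) / d)².
z_{α/2} + z_β = 2.576 + 0.842 = 3.418.
n = 2 × (3.418 / 0.789)² = 2 × 4.332² = 2 × 18.77 = 37.5.
Round up to the next whole participant.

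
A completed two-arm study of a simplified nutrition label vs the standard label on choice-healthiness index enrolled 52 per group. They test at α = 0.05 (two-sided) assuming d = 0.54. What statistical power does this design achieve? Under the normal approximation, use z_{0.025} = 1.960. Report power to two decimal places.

For two equal groups, power = Φ(d·√(n/2) − z_{α/2}).
d·√(n/2) = 0.54 × √(52/2) = 0.54 × 5.099 = 2.753.
z_β = 2.753 − 1.960 = 0.793.
Power = Φ(0.793) = 0.786.

power ≈ 0.79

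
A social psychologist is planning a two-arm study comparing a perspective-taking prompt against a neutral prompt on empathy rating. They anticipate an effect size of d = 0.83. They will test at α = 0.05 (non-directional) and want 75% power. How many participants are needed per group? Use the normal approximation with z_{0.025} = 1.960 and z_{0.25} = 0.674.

For two independent groups with equal n: n = 2·((z_{α/2} + z_β) / d)².
z_{α/2} + z_β = 1.960 + 0.674 = 2.634.
n = 2 × (2.634 / 0.83)² = 2 × 3.173² = 2 × 10.07 = 20.1.
Round up to the next whole participant.

n = 21 per group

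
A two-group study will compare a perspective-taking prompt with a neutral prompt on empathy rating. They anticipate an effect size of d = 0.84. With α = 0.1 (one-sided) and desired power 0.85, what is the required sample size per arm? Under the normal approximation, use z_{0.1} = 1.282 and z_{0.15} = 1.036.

For two independent groups with equal n: n = 2·((z_{α} + z_β) / d)².
z_{α} + z_β = 1.282 + 1.036 = 2.318.
n = 2 × (2.318 / 0.84)² = 2 × 2.760² = 2 × 7.61 = 15.2.
Round up to the next whole participant.

n = 16 per group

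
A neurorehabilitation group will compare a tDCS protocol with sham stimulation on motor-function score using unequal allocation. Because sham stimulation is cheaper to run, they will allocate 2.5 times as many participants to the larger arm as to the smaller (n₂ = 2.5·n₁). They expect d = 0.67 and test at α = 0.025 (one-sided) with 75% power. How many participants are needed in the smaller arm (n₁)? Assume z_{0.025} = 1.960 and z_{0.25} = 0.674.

n₁ = 22

With allocation ratio k = n₂/n₁ = 2.5, Var(x̄₁−x̄₂) = σ²(1/n₁ + 1/(k·n₁)) = σ²·(k+1)/(k·n₁).
So n₁ = (1 + 1/k)·((z_{α} + z_β)/d)² = 1.400 × (2.634/0.67)².
n₁ = 1.400 × 15.46 = 21.6.
Round up: n₁ = 22, giving n₂ = 2.5 × 22 = 55.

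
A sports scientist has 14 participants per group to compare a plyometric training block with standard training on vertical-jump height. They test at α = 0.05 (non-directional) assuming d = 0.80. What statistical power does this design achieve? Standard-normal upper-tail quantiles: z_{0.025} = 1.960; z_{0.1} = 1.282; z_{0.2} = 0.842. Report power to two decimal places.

For two equal groups, power = Φ(d·√(n/2) − z_{α/2}).
d·√(n/2) = 0.80 × √(14/2) = 0.80 × 2.646 = 2.117.
z_β = 2.117 − 1.960 = 0.157.
Power = Φ(0.157) = 0.562.

power ≈ 0.56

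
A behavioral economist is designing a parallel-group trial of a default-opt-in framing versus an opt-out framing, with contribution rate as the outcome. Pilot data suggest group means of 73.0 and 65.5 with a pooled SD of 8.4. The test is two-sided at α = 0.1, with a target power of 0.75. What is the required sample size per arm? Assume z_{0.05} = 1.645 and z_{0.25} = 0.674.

Cohen's d = |M₁ − M₂| / SD_pooled = |73.0 − 65.5| / 8.4 = 7.5 / 8.4 = 0.893.
For two independent groups with equal n: n = 2·((z_{α/2} + z_β) / d)².
z_{α/2} + z_β = 1.645 + 0.674 = 2.319.
n = 2 × (2.319 / 0.893)² = 2 × 2.597² = 2 × 6.74 = 13.5.
Round up to the next whole participant.

n = 14 per group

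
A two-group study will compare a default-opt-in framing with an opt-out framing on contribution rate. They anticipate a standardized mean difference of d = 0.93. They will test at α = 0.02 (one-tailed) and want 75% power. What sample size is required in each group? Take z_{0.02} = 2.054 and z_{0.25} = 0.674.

For two independent groups with equal n: n = 2·((z_{α} + z_β) / d)².
z_{α} + z_β = 2.054 + 0.674 = 2.728.
n = 2 × (2.728 / 0.93)² = 2 × 2.933² = 2 × 8.60 = 17.2.
Round up to the next whole participant.

n = 18 per group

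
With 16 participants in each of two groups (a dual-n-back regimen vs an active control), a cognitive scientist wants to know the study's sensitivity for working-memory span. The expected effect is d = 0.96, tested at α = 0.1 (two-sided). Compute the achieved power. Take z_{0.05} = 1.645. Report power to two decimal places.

For two equal groups, power = Φ(d·√(n/2) − z_{α/2}).
d·√(n/2) = 0.96 × √(16/2) = 0.96 × 2.828 = 2.715.
z_β = 2.715 − 1.645 = 1.070.
Power = Φ(1.070) = 0.858.

power ≈ 0.86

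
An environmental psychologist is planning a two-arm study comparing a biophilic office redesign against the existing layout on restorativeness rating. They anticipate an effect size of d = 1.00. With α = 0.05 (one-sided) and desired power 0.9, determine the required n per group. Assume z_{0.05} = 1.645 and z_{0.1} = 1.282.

n = 18 per group

For two independent groups with equal n: n = 2·((z_{α} + z_β) / d)².
z_{α} + z_β = 1.645 + 1.282 = 2.927.
n = 2 × (2.927 / 1.00)² = 2 × 2.927² = 2 × 8.57 = 17.1.
Round up to the next whole participant.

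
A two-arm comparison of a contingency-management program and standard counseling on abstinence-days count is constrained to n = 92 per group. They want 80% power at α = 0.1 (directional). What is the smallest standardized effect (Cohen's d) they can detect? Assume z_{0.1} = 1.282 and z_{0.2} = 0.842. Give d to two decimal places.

d_min ≈ 0.31

For two independent groups of n = 92 each: d_min = (z_{α} + z_β)·√(2/n).
z-sum = 1.282 + 0.842 = 2.124.
d_min = 2.124 × √(2/92) = 2.124 × 0.1474 = 0.313.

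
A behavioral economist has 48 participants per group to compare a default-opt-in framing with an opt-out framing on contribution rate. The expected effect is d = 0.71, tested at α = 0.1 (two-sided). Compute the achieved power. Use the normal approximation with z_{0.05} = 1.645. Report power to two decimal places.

For two equal groups, power = Φ(d·√(n/2) − z_{α/2}).
d·√(n/2) = 0.71 × √(48/2) = 0.71 × 4.899 = 3.478.
z_β = 3.478 − 1.645 = 1.833.
Power = Φ(1.833) = 0.967.

power ≈ 0.97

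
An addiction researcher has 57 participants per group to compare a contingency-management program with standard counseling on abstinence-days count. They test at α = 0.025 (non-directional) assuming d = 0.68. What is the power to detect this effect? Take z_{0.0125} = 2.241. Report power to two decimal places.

power ≈ 0.92

For two equal groups, power = Φ(d·√(n/2) − z_{α/2}).
d·√(n/2) = 0.68 × √(57/2) = 0.68 × 5.339 = 3.630.
z_β = 3.630 − 2.241 = 1.389.
Power = Φ(1.389) = 0.918.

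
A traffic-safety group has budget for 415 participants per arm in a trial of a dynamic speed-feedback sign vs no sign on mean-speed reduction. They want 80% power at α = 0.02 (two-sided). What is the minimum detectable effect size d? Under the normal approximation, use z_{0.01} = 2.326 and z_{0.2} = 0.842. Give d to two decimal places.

For two independent groups of n = 415 each: d_min = (z_{α/2} + z_β)·√(2/n).
z-sum = 2.326 + 0.842 = 3.168.
d_min = 3.168 × √(2/415) = 3.168 × 0.0694 = 0.220.

d_min ≈ 0.22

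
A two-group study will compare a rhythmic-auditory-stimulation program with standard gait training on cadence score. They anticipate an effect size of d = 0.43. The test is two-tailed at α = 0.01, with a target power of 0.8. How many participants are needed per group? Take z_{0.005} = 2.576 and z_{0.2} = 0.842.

For two independent groups with equal n: n = 2·((z_{α/2} + z_β) / d)².
z_{α/2} + z_β = 2.576 + 0.842 = 3.418.
n = 2 × (3.418 / 0.43)² = 2 × 7.949² = 2 × 63.18 = 126.4.
Round up to the next whole participant.

n = 127 per group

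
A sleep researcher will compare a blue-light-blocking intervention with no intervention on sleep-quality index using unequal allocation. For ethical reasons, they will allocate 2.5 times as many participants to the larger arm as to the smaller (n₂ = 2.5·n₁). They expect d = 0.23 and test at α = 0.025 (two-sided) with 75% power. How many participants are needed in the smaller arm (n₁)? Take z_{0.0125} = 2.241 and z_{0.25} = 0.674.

With allocation ratio k = n₂/n₁ = 2.5, Var(x̄₁−x̄₂) = σ²(1/n₁ + 1/(k·n₁)) = σ²·(k+1)/(k·n₁).
So n₁ = (1 + 1/k)·((z_{α/2} + z_β)/d)² = 1.400 × (2.915/0.23)².
n₁ = 1.400 × 160.63 = 224.9.
Round up: n₁ = 225, giving n₂ = ⌈2.5 × 225⌉ = ⌈562.5⌉ = 563.

n₁ = 225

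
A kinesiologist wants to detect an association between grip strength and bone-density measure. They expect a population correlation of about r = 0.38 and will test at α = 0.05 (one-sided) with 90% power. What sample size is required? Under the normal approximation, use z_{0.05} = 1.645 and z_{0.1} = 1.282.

Fisher's z: C = ½·ln((1+r)/(1−r)) = ½·ln(2.2258) = 0.4001.
n = ((z_{α} + z_β)/C)² + 3.
(1.645 + 1.282) / 0.4001 = 2.927 / 0.4001 = 7.316.
n = 7.316² + 3 = 53.52 + 3 = 56.5.
Round up.

n = 57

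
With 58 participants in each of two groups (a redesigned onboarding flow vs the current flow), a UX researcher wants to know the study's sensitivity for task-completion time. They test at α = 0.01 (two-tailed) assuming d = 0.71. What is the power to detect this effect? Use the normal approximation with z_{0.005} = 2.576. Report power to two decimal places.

For two equal groups, power = Φ(d·√(n/2) − z_{α/2}).
d·√(n/2) = 0.71 × √(58/2) = 0.71 × 5.385 = 3.823.
z_β = 3.823 − 2.576 = 1.247.
Power = Φ(1.247) = 0.894.

power ≈ 0.89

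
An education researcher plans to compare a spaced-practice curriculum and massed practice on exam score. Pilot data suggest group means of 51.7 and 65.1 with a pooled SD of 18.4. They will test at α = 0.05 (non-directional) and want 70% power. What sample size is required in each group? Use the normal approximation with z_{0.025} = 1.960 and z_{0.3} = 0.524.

n = 24 per group

Cohen's d = |M₁ − M₂| / SD_pooled = |51.7 − 65.1| / 18.4 = 13.4 / 18.4 = 0.728.
For two independent groups with equal n: n = 2·((z_{α/2} + z_β) / d)².
z_{α/2} + z_β = 1.960 + 0.524 = 2.484.
n = 2 × (2.484 / 0.728)² = 2 × 3.412² = 2 × 11.64 = 23.3.
Round up to the next whole participant.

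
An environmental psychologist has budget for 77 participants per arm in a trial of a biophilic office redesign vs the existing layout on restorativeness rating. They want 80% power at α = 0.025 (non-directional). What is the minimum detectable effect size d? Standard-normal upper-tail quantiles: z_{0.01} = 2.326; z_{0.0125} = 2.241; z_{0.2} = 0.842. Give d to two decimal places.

For two independent groups of n = 77 each: d_min = (z_{α/2} + z_β)·√(2/n).
z-sum = 2.241 + 0.842 = 3.083.
d_min = 3.083 × √(2/77) = 3.083 × 0.1612 = 0.497.

d_min ≈ 0.50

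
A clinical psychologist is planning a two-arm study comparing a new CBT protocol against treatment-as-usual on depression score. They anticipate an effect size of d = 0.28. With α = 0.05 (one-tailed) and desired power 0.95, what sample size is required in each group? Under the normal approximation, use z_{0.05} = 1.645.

n = 277 per group

For two independent groups with equal n: n = 2·((z_{α} + z_β) / d)².
z_{α} + z_β = 1.645 + 1.645 = 3.290.
n = 2 × (3.290 / 0.28)² = 2 × 11.750² = 2 × 138.06 = 276.1.
Round up to the next whole participant.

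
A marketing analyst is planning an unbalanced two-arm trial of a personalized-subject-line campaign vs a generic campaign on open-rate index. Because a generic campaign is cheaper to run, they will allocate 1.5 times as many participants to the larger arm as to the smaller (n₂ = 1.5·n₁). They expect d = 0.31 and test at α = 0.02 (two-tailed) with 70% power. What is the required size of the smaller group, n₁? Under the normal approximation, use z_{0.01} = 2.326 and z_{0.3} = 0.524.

n₁ = 141

With allocation ratio k = n₂/n₁ = 1.5, Var(x̄₁−x̄₂) = σ²(1/n₁ + 1/(k·n₁)) = σ²·(k+1)/(k·n₁).
So n₁ = (1 + 1/k)·((z_{α/2} + z_β)/d)² = 1.667 × (2.850/0.31)².
n₁ = 1.667 × 84.52 = 140.9.
Round up: n₁ = 141, giving n₂ = ⌈1.5 × 141⌉ = ⌈211.5⌉ = 212.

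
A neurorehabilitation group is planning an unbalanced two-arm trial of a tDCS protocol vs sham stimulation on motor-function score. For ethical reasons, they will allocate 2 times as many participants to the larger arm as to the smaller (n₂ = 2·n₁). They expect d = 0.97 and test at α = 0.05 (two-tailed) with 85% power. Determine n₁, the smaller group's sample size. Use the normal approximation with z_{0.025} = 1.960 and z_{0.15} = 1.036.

With allocation ratio k = n₂/n₁ = 2, Var(x̄₁−x̄₂) = σ²(1/n₁ + 1/(k·n₁)) = σ²·(k+1)/(k·n₁).
So n₁ = (1 + 1/k)·((z_{α/2} + z_β)/d)² = 1.500 × (2.996/0.97)².
n₁ = 1.500 × 9.54 = 14.3.
Round up: n₁ = 15, giving n₂ = 2 × 15 = 30.

n₁ = 15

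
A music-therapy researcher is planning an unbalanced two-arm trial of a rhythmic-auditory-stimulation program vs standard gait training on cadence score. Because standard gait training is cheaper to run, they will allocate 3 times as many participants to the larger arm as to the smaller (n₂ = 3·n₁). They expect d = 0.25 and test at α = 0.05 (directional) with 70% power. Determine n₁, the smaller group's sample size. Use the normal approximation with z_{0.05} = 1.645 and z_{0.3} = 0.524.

With allocation ratio k = n₂/n₁ = 3, Var(x̄₁−x̄₂) = σ²(1/n₁ + 1/(k·n₁)) = σ²·(k+1)/(k·n₁).
So n₁ = (1 + 1/k)·((z_{α} + z_β)/d)² = 1.333 × (2.169/0.25)².
n₁ = 1.333 × 75.27 = 100.4.
Round up: n₁ = 101, giving n₂ = 3 × 101 = 303.

n₁ = 101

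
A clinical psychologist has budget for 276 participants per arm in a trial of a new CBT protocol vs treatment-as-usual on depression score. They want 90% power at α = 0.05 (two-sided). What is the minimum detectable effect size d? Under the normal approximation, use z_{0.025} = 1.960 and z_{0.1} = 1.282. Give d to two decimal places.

For two independent groups of n = 276 each: d_min = (z_{α/2} + z_β)·√(2/n).
z-sum = 1.960 + 1.282 = 3.242.
d_min = 3.242 × √(2/276) = 3.242 × 0.0851 = 0.276.

d_min ≈ 0.28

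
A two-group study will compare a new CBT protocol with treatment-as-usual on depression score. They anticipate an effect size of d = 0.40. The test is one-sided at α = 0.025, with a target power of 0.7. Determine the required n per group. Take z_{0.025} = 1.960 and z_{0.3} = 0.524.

n = 78 per group

For two independent groups with equal n: n = 2·((z_{α} + z_β) / d)².
z_{α} + z_β = 1.960 + 0.524 = 2.484.
n = 2 × (2.484 / 0.40)² = 2 × 6.210² = 2 × 38.56 = 77.1.
Round up to the next whole participant.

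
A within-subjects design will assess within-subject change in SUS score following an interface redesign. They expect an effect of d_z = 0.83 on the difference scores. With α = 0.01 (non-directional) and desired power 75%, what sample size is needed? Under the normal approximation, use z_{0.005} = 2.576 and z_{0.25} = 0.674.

For a paired (one-sample on differences) test: n = ((z_{α/2} + z_β) / d)².
z_{α/2} + z_β = 2.576 + 0.674 = 3.250.
n = (3.250 / 0.83)² = 3.916² = 15.33.
Round up.

n = 16 pairs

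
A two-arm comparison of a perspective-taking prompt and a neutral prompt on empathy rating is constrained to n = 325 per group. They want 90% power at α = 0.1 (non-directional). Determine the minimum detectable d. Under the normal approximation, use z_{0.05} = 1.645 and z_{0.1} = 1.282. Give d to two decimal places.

For two independent groups of n = 325 each: d_min = (z_{α/2} + z_β)·√(2/n).
z-sum = 1.645 + 1.282 = 2.927.
d_min = 2.927 × √(2/325) = 2.927 × 0.0784 = 0.230.

d_min ≈ 0.23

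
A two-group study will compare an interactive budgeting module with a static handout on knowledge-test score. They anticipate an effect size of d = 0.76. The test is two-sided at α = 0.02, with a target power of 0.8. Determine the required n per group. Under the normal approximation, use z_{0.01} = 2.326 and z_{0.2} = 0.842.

n = 35 per group

For two independent groups with equal n: n = 2·((z_{α/2} + z_β) / d)².
z_{α/2} + z_β = 2.326 + 0.842 = 3.168.
n = 2 × (3.168 / 0.76)² = 2 × 4.168² = 2 × 17.38 = 34.8.
Round up to the next whole participant.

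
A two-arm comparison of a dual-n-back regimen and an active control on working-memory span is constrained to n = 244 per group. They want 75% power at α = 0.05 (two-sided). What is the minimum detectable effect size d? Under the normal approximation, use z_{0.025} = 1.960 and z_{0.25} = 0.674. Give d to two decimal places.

For two independent groups of n = 244 each: d_min = (z_{α/2} + z_β)·√(2/n).
z-sum = 1.960 + 0.674 = 2.634.
d_min = 2.634 × √(2/244) = 2.634 × 0.0905 = 0.238.

d_min ≈ 0.24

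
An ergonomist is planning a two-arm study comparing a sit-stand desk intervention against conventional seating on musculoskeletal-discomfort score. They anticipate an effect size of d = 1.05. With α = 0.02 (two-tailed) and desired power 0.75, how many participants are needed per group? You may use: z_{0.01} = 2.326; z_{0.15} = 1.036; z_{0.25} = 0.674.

For two independent groups with equal n: n = 2·((z_{α/2} + z_β) / d)².
z_{α/2} + z_β = 2.326 + 0.674 = 3.000.
n = 2 × (3.000 / 1.05)² = 2 × 2.857² = 2 × 8.16 = 16.3.
Round up to the next whole participant.

n = 17 per group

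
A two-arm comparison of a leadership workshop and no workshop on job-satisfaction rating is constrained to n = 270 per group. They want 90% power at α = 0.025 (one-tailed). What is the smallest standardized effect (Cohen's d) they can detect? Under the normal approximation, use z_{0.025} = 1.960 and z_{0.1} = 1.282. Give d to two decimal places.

d_min ≈ 0.28

For two independent groups of n = 270 each: d_min = (z_{α} + z_β)·√(2/n).
z-sum = 1.960 + 1.282 = 3.242.
d_min = 3.242 × √(2/270) = 3.242 × 0.0861 = 0.279.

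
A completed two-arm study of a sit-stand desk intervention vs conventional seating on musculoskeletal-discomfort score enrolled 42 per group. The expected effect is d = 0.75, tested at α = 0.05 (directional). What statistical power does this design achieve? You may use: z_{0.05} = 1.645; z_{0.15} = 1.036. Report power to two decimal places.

power ≈ 0.96

For two equal groups, power = Φ(d·√(n/2) − z_{α}).
d·√(n/2) = 0.75 × √(42/2) = 0.75 × 4.583 = 3.437.
z_β = 3.437 − 1.645 = 1.792.
Power = Φ(1.792) = 0.963.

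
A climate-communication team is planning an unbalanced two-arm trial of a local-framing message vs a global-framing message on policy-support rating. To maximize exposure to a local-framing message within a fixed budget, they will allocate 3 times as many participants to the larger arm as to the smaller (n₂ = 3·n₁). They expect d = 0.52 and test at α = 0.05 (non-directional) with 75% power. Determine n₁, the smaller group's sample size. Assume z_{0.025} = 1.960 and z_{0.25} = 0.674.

With allocation ratio k = n₂/n₁ = 3, Var(x̄₁−x̄₂) = σ²(1/n₁ + 1/(k·n₁)) = σ²·(k+1)/(k·n₁).
So n₁ = (1 + 1/k)·((z_{α/2} + z_β)/d)² = 1.333 × (2.634/0.52)².
n₁ = 1.333 × 25.66 = 34.2.
Round up: n₁ = 35, giving n₂ = 3 × 35 = 105.

n₁ = 35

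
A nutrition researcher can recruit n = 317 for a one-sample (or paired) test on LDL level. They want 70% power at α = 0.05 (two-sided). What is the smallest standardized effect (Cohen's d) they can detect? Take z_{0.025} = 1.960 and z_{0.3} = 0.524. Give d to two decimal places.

For a single sample (or paired design) of n = 317: d_min = (z_{α/2} + z_β)/√n.
z-sum = 1.960 + 0.524 = 2.484.
d_min = 2.484 / √317 = 2.484 / 17.804 = 0.140.

d_min ≈ 0.14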